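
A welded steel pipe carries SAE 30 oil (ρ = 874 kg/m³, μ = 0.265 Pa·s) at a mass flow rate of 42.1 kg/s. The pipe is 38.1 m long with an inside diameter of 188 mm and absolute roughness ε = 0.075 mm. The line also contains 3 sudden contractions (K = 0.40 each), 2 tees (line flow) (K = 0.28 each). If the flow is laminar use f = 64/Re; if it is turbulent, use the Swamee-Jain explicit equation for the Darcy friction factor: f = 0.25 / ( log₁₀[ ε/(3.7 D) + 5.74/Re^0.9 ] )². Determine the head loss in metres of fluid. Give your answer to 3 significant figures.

h_f ≈ 2.12 m

A = πD²/4 = π(0.188)²/4 = 0.02776 m²; mean velocity V = ṁ/(ρA) = 42.1/(874 · 0.02776) = 1.735 m/s.
Reynolds number Re = ρVD/μ = 874 · 1.735 · 0.188 / 0.265 = 1076.
Re < 2300 → laminar flow, so f = 64/Re = 64/1076 = 0.05948 (the turbulent correlation is not needed).
Total minor-loss coefficient ΣK = 3·0.4 + 2·0.28 = 1.76.
ΔP = [f·L/D + ΣK]·(ρV²/2) = [0.05948·38.1/0.188 + 1.76]·(874·1.735²/2) = [12.05 + 1.76]·1316 = 1.818e+04 Pa.
Head loss h_f = ΔP/(ρg) = 1.818e+04/(874·9.81) = 2.12 m.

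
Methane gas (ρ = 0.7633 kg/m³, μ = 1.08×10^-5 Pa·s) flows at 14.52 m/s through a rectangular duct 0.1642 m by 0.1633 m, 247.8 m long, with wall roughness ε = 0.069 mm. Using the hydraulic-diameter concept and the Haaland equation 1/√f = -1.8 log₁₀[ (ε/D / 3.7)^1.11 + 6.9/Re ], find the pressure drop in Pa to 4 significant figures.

ΔP ≈ 2257 Pa

Hydraulic diameter D_h = 4A/P = 4·(0.1642·0.1633)/(2·(0.1642+0.1633)) = 0.1073/0.655 = 0.1637 m.
Re = ρVD_h/μ = 0.7633·14.52·0.1637/1.08e-05 = 1.68e+05.
ε/D_h = 6.9e-05/0.1637 = 0.000421; Haaland gives 1/√f = -1.8 log₁₀[4.19e-05+4.11e-05] = 7.346, so f = 0.01853.
ΔP = f(L/D_h)(ρV²/2) = 0.01853·247.8/0.1637·80.46 = 2257 Pa.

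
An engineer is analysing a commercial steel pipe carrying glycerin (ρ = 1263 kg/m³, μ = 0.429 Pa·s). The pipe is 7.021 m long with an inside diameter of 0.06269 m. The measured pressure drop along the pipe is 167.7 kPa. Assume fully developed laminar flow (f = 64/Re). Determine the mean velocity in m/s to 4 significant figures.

For laminar flow, f = 64/Re with Re = ρVD/μ, so Darcy-Weisbach reduces to ΔP = 32μLV/D². Solving for V: V = ΔP·D²/(32μL) = 1.677e+05·(0.06269)²/(32·0.429·7.021) = 6.838 m/s.
Check: Re = ρVD/μ = 1263·6.838·0.06269/0.429 = 1262 < 2300, so the laminar assumption holds.

V ≈ 6.838 m/s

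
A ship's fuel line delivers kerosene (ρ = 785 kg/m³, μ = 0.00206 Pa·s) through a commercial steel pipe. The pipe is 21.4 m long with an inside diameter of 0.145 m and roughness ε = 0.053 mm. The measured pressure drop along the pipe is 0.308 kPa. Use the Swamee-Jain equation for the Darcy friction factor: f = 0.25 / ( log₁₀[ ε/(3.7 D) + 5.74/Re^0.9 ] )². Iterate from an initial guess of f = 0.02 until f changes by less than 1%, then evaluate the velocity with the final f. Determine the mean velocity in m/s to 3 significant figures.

Rearranging Darcy-Weisbach: V = √(2·ΔP·D/(f·L·ρ)). With ε/D = 5.3e-05/0.145 = 0.000366, iterate starting from f = 0.02:
  f = 0.02 → V = √(2·308·0.145/(0.02·21.4·785)) = 0.5156 m/s; Re = ρVD/μ = 2.849e+04; f → 0.02472
  f = 0.02472 → V = 0.4638 m/s; Re = 2.562e+04; f → 0.02528
  f = 0.02528 → V = 0.4586 m/s; Re = 2.534e+04; f → 0.02534
Converged (Δf/f < 1%). With the final f = 0.02534: V = √(2·308·0.145/(0.02534·21.4·785)) = 0.458 m/s.

V ≈ 0.458 m/s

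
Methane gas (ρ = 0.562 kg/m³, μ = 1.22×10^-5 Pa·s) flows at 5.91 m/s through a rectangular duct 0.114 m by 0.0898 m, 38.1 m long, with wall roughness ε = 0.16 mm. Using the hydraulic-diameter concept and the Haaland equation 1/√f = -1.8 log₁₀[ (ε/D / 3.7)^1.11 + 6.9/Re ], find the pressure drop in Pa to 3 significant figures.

ΔP ≈ 102 Pa

Hydraulic diameter D_h = 4A/P = 4·(0.114·0.0898)/(2·(0.114+0.0898)) = 0.04095/0.4076 = 0.1005 m.
Re = ρVD_h/μ = 0.562·5.91·0.1005/1.22e-05 = 2.735e+04.
ε/D_h = 0.00016/0.1005 = 0.00159; Haaland gives 1/√f = -1.8 log₁₀[0.000184+0.000252] = 6.049, so f = 0.02733.
ΔP = f(L/D_h)(ρV²/2) = 0.02733·38.1/0.1005·9.815 = 101.7 Pa.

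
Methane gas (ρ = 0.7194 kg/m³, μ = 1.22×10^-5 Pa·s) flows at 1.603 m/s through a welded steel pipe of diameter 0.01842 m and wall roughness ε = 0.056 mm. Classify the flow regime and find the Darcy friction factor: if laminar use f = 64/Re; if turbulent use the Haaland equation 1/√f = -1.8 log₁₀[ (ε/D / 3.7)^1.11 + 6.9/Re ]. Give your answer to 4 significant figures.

Re = ρVD/μ = 0.7194·1.603·0.01842/1.22e-05 = 1741.
Re < 2300 → laminar, so f = 64/Re = 0.03676 (roughness is irrelevant in laminar flow).

f ≈ 0.03676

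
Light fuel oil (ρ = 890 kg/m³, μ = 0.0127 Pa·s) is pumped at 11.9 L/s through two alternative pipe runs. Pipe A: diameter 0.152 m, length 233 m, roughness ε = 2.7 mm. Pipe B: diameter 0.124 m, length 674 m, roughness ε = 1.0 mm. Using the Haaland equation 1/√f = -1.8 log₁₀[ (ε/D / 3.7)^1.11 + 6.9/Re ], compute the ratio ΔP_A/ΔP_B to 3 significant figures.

Pipe A: V = Q/A = 0.0119/0.01815 = 0.6558 m/s; Re = 6986; ε/D = 0.0178; Haaland → f = 0.05197; ΔP_A = f(L/D)(ρV²/2) = 1.525e+04 Pa.
Pipe B: V = Q/A = 0.0119/0.01208 = 0.9854 m/s; Re = 8563; ε/D = 0.00806; Haaland → f = 0.04179; ΔP_B = f(L/D)(ρV²/2) = 9.816e+04 Pa.
ΔP_A/ΔP_B = 1.525e+04/9.816e+04 = 0.155.

ΔP_A/ΔP_B ≈ 0.155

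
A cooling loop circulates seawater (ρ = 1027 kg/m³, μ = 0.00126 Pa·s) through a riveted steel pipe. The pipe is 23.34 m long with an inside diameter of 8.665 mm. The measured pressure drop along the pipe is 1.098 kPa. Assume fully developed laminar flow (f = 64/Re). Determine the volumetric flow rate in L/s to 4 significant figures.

For laminar flow, f = 64/Re with Re = ρVD/μ, so Darcy-Weisbach reduces to ΔP = 32μLV/D². Solving for V: V = ΔP·D²/(32μL) = 1098·(0.008665)²/(32·0.00126·23.34) = 0.0876 m/s.
Check: Re = ρVD/μ = 1027·0.0876·0.008665/0.00126 = 618.7 < 2300, so the laminar assumption holds.
Q = V·A = 0.0876·(π/4·0.008665²) = 5.166e-06 m³/s = 0.005166 L/s.

Q ≈ 0.005166 L/s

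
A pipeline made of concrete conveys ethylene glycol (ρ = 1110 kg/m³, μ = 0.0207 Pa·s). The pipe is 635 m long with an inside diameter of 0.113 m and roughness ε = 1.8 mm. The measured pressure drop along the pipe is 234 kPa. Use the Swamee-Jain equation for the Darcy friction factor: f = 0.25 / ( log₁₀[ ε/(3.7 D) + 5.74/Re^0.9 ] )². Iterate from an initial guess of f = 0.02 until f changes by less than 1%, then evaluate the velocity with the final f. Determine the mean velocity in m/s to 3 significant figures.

V ≈ 1.21 m/s

Rearranging Darcy-Weisbach: V = √(2·ΔP·D/(f·L·ρ)). With ε/D = 0.0018/0.113 = 0.0159, iterate starting from f = 0.02:
  f = 0.02 → V = √(2·2.34e+05·0.113/(0.02·635·1110)) = 1.937 m/s; Re = ρVD/μ = 1.174e+04; f → 0.04915
  f = 0.04915 → V = 1.236 m/s; Re = 7487; f → 0.05122
  f = 0.05122 → V = 1.21 m/s; Re = 7334; f → 0.05133
Converged (Δf/f < 1%). With the final f = 0.05133: V = √(2·2.34e+05·0.113/(0.05133·635·1110)) = 1.209 m/s.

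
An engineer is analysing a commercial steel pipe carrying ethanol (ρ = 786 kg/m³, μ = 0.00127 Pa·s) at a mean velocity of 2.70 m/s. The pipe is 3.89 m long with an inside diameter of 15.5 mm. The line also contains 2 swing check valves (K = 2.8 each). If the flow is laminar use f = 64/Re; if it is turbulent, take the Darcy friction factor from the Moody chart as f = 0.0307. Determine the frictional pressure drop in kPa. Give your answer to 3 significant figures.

ΔP ≈ 38.1 kPa

Reynolds number Re = ρVD/μ = 786 · 2.7 · 0.0155 / 0.00127 = 2.59e+04.
Re > 4000 → turbulent; use the Moody-chart value f = 0.0307.
Total minor-loss coefficient ΣK = 2·2.8 = 5.6.
ΔP = [f·L/D + ΣK]·(ρV²/2) = [0.0307·3.89/0.0155 + 5.6]·(786·2.7²/2) = [7.705 + 5.6]·2865 = 3.812e+04 Pa.
ΔP = 3.812e+04 Pa = 38.1 kPa.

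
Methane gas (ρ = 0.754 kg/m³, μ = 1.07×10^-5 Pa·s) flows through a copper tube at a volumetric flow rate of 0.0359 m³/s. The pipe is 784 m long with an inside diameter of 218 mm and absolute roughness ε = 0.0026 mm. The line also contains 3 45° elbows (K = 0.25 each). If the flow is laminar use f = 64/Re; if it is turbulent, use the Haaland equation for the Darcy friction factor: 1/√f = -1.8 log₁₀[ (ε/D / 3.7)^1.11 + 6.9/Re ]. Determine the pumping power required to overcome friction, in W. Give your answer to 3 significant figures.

Cross-sectional area A = πD²/4 = π(0.218)²/4 = 0.03733 m²; mean velocity V = Q/A = 0.0359/0.03733 = 0.9618 m/s.
Reynolds number Re = ρVD/μ = 0.754 · 0.9618 · 0.218 / 1.07e-05 = 1.478e+04.
Re > 4000 → turbulent. Relative roughness ε/D = 2.6e-06/0.218 = 1.19e-05. Haaland: 1/√f = -1.8 log₁₀[(1.19e-05/3.7)^1.11 + 6.9/1.478e+04] = -1.8 log₁₀[8.02e-07 + 0.000467] = 5.994, so f = 0.02783.
Total minor-loss coefficient ΣK = 3·0.25 = 0.75.
ΔP = [f·L/D + ΣK]·(ρV²/2) = [0.02783·784/0.218 + 0.75]·(0.754·0.9618²/2) = [100.1 + 0.75]·0.3488 = 35.17 Pa.
Pumping power P = QΔP = 0.0359·35.17 = 1.263 W = 1.26 W.

P ≈ 1.26 W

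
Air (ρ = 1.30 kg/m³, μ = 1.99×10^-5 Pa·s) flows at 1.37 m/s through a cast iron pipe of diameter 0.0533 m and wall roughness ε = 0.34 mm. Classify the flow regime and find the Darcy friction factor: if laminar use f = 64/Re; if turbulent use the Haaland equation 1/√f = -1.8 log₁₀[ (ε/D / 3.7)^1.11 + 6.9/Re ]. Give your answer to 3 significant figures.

Re = ρVD/μ = 1.3·1.37·0.0533/1.99e-05 = 4770.
Re > 4000 → turbulent. ε/D = 0.00034/0.0533 = 0.00638; Haaland: 1/√f = -1.8 log₁₀[0.000856 + 0.00145] = 4.748, so f = 0.04436.

f ≈ 0.0444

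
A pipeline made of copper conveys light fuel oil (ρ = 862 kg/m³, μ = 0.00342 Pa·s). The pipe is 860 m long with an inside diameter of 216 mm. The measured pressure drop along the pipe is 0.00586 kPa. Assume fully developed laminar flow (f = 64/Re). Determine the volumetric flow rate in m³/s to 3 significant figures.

For laminar flow, f = 64/Re with Re = ρVD/μ, so Darcy-Weisbach reduces to ΔP = 32μLV/D². Solving for V: V = ΔP·D²/(32μL) = 5.86·(0.216)²/(32·0.00342·860) = 0.002905 m/s.
Check: Re = ρVD/μ = 862·0.002905·0.216/0.00342 = 158.1 < 2300, so the laminar assumption holds.
Q = V·A = 0.002905·(π/4·0.216²) = 0.0001064 m³/s = 1.06×10^-4 m³/s.

Q ≈ 1.06×10^-4 m³/s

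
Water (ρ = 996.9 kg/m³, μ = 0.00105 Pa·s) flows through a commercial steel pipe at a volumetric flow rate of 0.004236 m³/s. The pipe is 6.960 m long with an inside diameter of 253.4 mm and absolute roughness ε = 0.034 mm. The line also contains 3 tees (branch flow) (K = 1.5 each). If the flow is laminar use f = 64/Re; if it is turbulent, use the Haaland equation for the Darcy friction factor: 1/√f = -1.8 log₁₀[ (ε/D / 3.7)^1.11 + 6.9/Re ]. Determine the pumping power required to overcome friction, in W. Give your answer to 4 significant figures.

P ≈ 0.07763 W

Cross-sectional area A = πD²/4 = π(0.2534)²/4 = 0.05043 m²; mean velocity V = Q/A = 0.004236/0.05043 = 0.08399 m/s.
Reynolds number Re = ρVD/μ = 996.9 · 0.08399 · 0.2534 / 0.00105 = 2.021e+04.
Re > 4000 → turbulent. Relative roughness ε/D = 3.4e-05/0.2534 = 0.000134. Haaland: 1/√f = -1.8 log₁₀[(0.000134/3.7)^1.11 + 6.9/2.021e+04] = -1.8 log₁₀[1.18e-05 + 0.000341] = 6.214, so f = 0.0259.
Total minor-loss coefficient ΣK = 3·1.5 = 4.5.
ΔP = [f·L/D + ΣK]·(ρV²/2) = [0.0259·6.96/0.2534 + 4.5]·(996.9·0.08399²/2) = [0.7114 + 4.5]·3.517 = 18.33 Pa.
Pumping power P = QΔP = 0.004236·18.33 = 0.077632 W = 0.07763 W.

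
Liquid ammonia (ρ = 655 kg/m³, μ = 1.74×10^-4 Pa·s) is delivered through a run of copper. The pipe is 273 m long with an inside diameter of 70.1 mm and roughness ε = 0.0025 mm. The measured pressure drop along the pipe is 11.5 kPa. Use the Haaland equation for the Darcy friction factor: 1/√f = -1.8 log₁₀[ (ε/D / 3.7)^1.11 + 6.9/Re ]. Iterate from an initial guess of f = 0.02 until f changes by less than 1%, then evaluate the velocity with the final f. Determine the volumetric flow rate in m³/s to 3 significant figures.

Q ≈ 0.00292 m³/s

Rearranging Darcy-Weisbach: V = √(2·ΔP·D/(f·L·ρ)). With ε/D = 2.5e-06/0.0701 = 3.57e-05, iterate starting from f = 0.02:
  f = 0.02 → V = √(2·1.15e+04·0.0701/(0.02·273·655)) = 0.6714 m/s; Re = ρVD/μ = 1.772e+05; f → 0.01609
  f = 0.01609 → V = 0.7487 m/s; Re = 1.976e+05; f → 0.01577
  f = 0.01577 → V = 0.7562 m/s; Re = 1.996e+05; f → 0.01574
Converged (Δf/f < 1%). With the final f = 0.01574: V = √(2·1.15e+04·0.0701/(0.01574·273·655)) = 0.7569 m/s.
Q = V·A = 0.7569·(π/4·0.0701²) = 0.002921 m³/s = 0.00292 m³/s.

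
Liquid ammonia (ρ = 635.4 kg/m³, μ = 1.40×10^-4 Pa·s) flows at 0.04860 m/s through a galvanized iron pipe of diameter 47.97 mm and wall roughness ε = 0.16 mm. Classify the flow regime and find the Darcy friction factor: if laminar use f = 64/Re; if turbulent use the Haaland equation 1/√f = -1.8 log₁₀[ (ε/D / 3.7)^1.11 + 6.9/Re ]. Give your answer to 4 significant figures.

Re = ρVD/μ = 635.4·0.0486·0.04797/0.00014 = 1.058e+04.
Re > 4000 → turbulent. ε/D = 0.00016/0.04797 = 0.00334; Haaland: 1/√f = -1.8 log₁₀[0.000417 + 0.000652] = 5.348, so f = 0.03497.

f ≈ 0.03497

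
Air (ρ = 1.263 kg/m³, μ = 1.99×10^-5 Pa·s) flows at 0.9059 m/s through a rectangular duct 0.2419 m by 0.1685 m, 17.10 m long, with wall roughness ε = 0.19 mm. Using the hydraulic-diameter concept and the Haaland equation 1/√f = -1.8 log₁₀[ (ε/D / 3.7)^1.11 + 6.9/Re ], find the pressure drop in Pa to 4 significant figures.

Hydraulic diameter D_h = 4A/P = 4·(0.2419·0.1685)/(2·(0.2419+0.1685)) = 0.163/0.8208 = 0.1986 m.
Re = ρVD_h/μ = 1.263·0.9059·0.1986/1.99e-05 = 1.142e+04.
ε/D_h = 0.00019/0.1986 = 0.000957; Haaland gives 1/√f = -1.8 log₁₀[0.000104+0.000604] = 5.67, so f = 0.03111.
ΔP = f(L/D_h)(ρV²/2) = 0.03111·17.1/0.1986·0.5182 = 1.388 Pa.

ΔP ≈ 1.388 Pa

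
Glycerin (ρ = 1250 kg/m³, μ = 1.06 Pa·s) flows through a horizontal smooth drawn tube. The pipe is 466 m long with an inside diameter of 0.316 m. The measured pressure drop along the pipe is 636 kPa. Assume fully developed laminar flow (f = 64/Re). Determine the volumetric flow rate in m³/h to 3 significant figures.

For laminar flow, f = 64/Re with Re = ρVD/μ, so Darcy-Weisbach reduces to ΔP = 32μLV/D². Solving for V: V = ΔP·D²/(32μL) = 6.36e+05·(0.316)²/(32·1.06·466) = 4.018 m/s.
Check: Re = ρVD/μ = 1250·4.018·0.316/1.06 = 1497 < 2300, so the laminar assumption holds.
Q = V·A = 4.018·(π/4·0.316²) = 0.3151 m³/s = 1130 m³/h.

Q ≈ 1130 m³/h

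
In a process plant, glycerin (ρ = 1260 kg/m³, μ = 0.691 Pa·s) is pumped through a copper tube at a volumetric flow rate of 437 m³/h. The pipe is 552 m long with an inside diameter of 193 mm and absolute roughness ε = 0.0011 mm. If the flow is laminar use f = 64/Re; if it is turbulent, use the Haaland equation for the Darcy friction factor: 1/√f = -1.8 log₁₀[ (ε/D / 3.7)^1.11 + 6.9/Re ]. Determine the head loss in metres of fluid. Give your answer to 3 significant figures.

h_f ≈ 110 m

Q = 437 m³/h = 437/3600 = 0.1214 m³/s.
Cross-sectional area A = πD²/4 = π(0.193)²/4 = 0.02926 m²; mean velocity V = Q/A = 0.1214/0.02926 = 4.149 m/s.
Reynolds number Re = ρVD/μ = 1260 · 4.149 · 0.193 / 0.691 = 1460.
Re < 2300 → laminar flow, so f = 64/Re = 64/1460 = 0.04383 (the turbulent correlation is not needed).
Darcy-Weisbach: ΔP = f(L/D)(ρV²/2) = 0.04383·(552/0.193)·(1260·4.149²/2) = 0.04383·2860·1.085e+04 = 1.36e+06 Pa.
Head loss h_f = ΔP/(ρg) = 1.36e+06/(1260·9.81) = 110 m.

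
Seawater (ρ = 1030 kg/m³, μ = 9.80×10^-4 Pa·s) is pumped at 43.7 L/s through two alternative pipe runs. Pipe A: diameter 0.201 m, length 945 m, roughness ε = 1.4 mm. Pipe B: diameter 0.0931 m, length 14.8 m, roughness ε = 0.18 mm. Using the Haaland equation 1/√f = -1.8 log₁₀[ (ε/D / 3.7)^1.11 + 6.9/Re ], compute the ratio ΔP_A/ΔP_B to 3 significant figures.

Pipe A: V = Q/A = 0.0437/0.03173 = 1.377 m/s; Re = 2.909e+05; ε/D = 0.00697; Haaland → f = 0.03397; ΔP_A = f(L/D)(ρV²/2) = 1.56e+05 Pa.
Pipe B: V = Q/A = 0.0437/0.006808 = 6.419 m/s; Re = 6.281e+05; ε/D = 0.00193; Haaland → f = 0.02352; ΔP_B = f(L/D)(ρV²/2) = 7.935e+04 Pa.
ΔP_A/ΔP_B = 1.56e+05/7.935e+04 = 1.97.

ΔP_A/ΔP_B ≈ 1.97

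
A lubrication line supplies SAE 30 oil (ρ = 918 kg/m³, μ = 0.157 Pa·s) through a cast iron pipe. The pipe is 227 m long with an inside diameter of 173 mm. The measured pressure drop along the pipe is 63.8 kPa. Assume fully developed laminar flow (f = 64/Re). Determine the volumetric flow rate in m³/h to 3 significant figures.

Q ≈ 142 m³/h

For laminar flow, f = 64/Re with Re = ρVD/μ, so Darcy-Weisbach reduces to ΔP = 32μLV/D². Solving for V: V = ΔP·D²/(32μL) = 6.38e+04·(0.173)²/(32·0.157·227) = 1.674 m/s.
Check: Re = ρVD/μ = 918·1.674·0.173/0.157 = 1694 < 2300, so the laminar assumption holds.
Q = V·A = 1.674·(π/4·0.173²) = 0.03936 m³/s = 142 m³/h.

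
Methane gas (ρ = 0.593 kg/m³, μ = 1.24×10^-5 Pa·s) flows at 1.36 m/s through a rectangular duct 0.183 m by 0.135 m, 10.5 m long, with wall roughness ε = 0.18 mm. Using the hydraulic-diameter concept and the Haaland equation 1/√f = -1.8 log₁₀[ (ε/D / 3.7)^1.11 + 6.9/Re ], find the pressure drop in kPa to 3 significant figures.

ΔP ≈ 0.00120 kPa

Hydraulic diameter D_h = 4A/P = 4·(0.183·0.135)/(2·(0.183+0.135)) = 0.09882/0.636 = 0.1554 m.
Re = ρVD_h/μ = 0.593·1.36·0.1554/1.24e-05 = 1.011e+04.
ε/D_h = 0.00018/0.1554 = 0.00116; Haaland gives 1/√f = -1.8 log₁₀[0.000129+0.000683] = 5.563, so f = 0.03231.
ΔP = f(L/D_h)(ρV²/2) = 0.03231·10.5/0.1554·0.5484 = 1.197 Pa.
ΔP = 0.00120 kPa.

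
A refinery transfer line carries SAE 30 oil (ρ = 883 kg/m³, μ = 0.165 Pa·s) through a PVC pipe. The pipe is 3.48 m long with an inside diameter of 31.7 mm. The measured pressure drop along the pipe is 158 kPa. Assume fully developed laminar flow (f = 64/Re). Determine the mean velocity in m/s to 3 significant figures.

For laminar flow, f = 64/Re with Re = ρVD/μ, so Darcy-Weisbach reduces to ΔP = 32μLV/D². Solving for V: V = ΔP·D²/(32μL) = 1.58e+05·(0.0317)²/(32·0.165·3.48) = 8.641 m/s.
Check: Re = ρVD/μ = 883·8.641·0.0317/0.165 = 1466 < 2300, so the laminar assumption holds.

V ≈ 8.64 m/s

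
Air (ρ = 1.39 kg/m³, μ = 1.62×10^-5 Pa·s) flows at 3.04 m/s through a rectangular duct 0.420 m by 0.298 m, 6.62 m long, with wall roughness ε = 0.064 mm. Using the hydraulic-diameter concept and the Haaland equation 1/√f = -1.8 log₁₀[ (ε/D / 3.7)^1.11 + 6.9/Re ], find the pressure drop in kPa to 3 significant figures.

ΔP ≈ 0.00231 kPa

Hydraulic diameter D_h = 4A/P = 4·(0.42·0.298)/(2·(0.42+0.298)) = 0.5006/1.436 = 0.3486 m.
Re = ρVD_h/μ = 1.39·3.04·0.3486/1.62e-05 = 9.094e+04.
ε/D_h = 6.4e-05/0.3486 = 0.000184; Haaland gives 1/√f = -1.8 log₁₀[1.67e-05+7.59e-05] = 7.26, so f = 0.01897.
ΔP = f(L/D_h)(ρV²/2) = 0.01897·6.62/0.3486·6.423 = 2.314 Pa.
ΔP = 0.00231 kPa.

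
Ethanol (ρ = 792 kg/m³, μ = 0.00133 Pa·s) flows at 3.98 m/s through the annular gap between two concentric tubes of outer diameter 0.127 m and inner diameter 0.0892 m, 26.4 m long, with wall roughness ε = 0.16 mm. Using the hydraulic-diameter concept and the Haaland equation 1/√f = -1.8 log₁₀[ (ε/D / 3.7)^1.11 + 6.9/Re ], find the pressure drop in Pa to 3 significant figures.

ΔP ≈ 131000 Pa

Hydraulic diameter D_h = 4A/P = D_o - D_i = 0.127 - 0.0892 = 0.0378 m.
Re = ρVD_h/μ = 792·3.98·0.0378/0.00133 = 8.959e+04.
ε/D_h = 0.00016/0.0378 = 0.00423; Haaland gives 1/√f = -1.8 log₁₀[0.000543+7.7e-05] = 5.774, so f = 0.03.
ΔP = f(L/D_h)(ρV²/2) = 0.03·26.4/0.0378·6273 = 1.314e+05 Pa.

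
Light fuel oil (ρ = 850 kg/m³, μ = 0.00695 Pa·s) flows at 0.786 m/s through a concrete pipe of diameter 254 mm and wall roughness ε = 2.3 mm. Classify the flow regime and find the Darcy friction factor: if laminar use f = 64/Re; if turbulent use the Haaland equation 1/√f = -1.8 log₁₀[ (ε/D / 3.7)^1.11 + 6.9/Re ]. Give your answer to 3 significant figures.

Re = ρVD/μ = 850·0.786·0.254/0.00695 = 2.442e+04.
Re > 4000 → turbulent. ε/D = 0.0023/0.254 = 0.00906; Haaland: 1/√f = -1.8 log₁₀[0.00126 + 0.000283] = 5.06, so f = 0.03906.

f ≈ 0.0391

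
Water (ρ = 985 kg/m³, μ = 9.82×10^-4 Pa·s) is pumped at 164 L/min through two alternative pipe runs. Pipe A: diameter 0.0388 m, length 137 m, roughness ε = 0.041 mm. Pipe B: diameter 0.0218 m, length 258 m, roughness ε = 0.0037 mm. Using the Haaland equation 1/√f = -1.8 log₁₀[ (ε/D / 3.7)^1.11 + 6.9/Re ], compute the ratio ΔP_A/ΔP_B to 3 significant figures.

Pipe A: V = Q/A = 0.002733/0.001182 = 2.312 m/s; Re = 8.997e+04; ε/D = 0.00106; Haaland → f = 0.02237; ΔP_A = f(L/D)(ρV²/2) = 2.079e+05 Pa.
Pipe B: V = Q/A = 0.002733/0.0003733 = 7.323 m/s; Re = 1.601e+05; ε/D = 0.00017; Haaland → f = 0.01722; ΔP_B = f(L/D)(ρV²/2) = 5.382e+06 Pa.
ΔP_A/ΔP_B = 2.079e+05/5.382e+06 = 0.0386.

ΔP_A/ΔP_B ≈ 0.0386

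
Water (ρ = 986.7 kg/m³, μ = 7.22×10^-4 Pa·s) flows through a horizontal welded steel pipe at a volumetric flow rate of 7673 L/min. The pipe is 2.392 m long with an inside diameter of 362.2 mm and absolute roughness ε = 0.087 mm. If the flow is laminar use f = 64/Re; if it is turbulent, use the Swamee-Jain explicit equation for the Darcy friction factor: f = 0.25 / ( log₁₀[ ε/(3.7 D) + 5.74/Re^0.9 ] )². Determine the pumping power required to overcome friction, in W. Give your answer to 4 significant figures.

Q = 7673 L/min = 7673/60000 = 0.1279 m³/s.
Cross-sectional area A = πD²/4 = π(0.3622)²/4 = 0.103 m²; mean velocity V = Q/A = 0.1279/0.103 = 1.241 m/s.
Reynolds number Re = ρVD/μ = 986.7 · 1.241 · 0.3622 / 0.000722 = 6.144e+05.
Re > 4000 → turbulent. Relative roughness ε/D = 8.7e-05/0.3622 = 0.00024. Swamee-Jain: f = 0.25/(log₁₀[0.00024/3.7 + 5.74/6.144e+05^0.9])² = 0.25/(log₁₀[6.49e-05 + 3.54e-05])² = 0.25/(-3.999)² = 0.01564.
Darcy-Weisbach: ΔP = f(L/D)(ρV²/2) = 0.01564·(2.392/0.3622)·(986.7·1.241²/2) = 0.01564·6.604·760 = 78.48 Pa.
Pumping power P = QΔP = 0.1279·78.48 = 10.036 W = 10.04 W.

P ≈ 10.04 W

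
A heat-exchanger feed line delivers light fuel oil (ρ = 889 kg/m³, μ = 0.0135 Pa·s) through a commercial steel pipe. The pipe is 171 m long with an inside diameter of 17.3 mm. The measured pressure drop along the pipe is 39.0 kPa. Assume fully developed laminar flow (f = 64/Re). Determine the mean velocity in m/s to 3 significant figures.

For laminar flow, f = 64/Re with Re = ρVD/μ, so Darcy-Weisbach reduces to ΔP = 32μLV/D². Solving for V: V = ΔP·D²/(32μL) = 3.9e+04·(0.0173)²/(32·0.0135·171) = 0.158 m/s.
Check: Re = ρVD/μ = 889·0.158·0.0173/0.0135 = 180 < 2300, so the laminar assumption holds.

V ≈ 0.158 m/s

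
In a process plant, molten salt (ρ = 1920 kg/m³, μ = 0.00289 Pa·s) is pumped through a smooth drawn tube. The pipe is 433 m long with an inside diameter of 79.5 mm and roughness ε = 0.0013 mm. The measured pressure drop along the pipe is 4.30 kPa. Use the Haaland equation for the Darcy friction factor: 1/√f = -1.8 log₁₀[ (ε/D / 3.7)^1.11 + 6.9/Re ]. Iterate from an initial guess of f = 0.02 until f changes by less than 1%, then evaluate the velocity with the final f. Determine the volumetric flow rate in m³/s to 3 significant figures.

Rearranging Darcy-Weisbach: V = √(2·ΔP·D/(f·L·ρ)). With ε/D = 1.3e-06/0.0795 = 1.64e-05, iterate starting from f = 0.02:
  f = 0.02 → V = √(2·4300·0.0795/(0.02·433·1920)) = 0.2028 m/s; Re = ρVD/μ = 1.071e+04; f → 0.03033
  f = 0.03033 → V = 0.1647 m/s; Re = 8698; f → 0.03212
  f = 0.03212 → V = 0.16 m/s; Re = 8451; f → 0.03238
Converged (Δf/f < 1%). With the final f = 0.03238: V = √(2·4300·0.0795/(0.03238·433·1920)) = 0.1594 m/s.
Q = V·A = 0.1594·(π/4·0.0795²) = 0.0007911 m³/s = 7.91×10^-4 m³/s.

Q ≈ 7.91×10^-4 m³/s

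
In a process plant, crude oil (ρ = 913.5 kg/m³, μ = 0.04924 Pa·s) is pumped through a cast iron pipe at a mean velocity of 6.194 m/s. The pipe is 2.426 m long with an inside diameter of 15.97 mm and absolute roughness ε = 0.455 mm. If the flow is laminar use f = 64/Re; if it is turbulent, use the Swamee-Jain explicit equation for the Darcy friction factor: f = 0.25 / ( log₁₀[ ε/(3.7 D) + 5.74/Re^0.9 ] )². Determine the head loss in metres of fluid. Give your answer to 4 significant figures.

Reynolds number Re = ρVD/μ = 913.5 · 6.194 · 0.01597 / 0.0492 = 1835.
Re < 2300 → laminar flow, so f = 64/Re = 64/1835 = 0.03487 (the turbulent correlation is not needed).
Darcy-Weisbach: ΔP = f(L/D)(ρV²/2) = 0.03487·(2.426/0.01597)·(913.5·6.194²/2) = 0.03487·151.9·1.752e+04 = 9.284e+04 Pa.
Head loss h_f = ΔP/(ρg) = 9.284e+04/(913.5·9.81) = 10.36 m.

h_f ≈ 10.36 m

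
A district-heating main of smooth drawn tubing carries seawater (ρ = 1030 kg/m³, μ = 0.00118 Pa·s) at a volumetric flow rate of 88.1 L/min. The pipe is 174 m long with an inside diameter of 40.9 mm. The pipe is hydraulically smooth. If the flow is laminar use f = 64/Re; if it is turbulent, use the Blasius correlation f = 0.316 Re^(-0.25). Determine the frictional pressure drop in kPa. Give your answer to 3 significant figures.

ΔP ≈ 61.2 kPa

Q = 88.1 L/min = 88.1/60000 = 0.001468 m³/s.
Cross-sectional area A = πD²/4 = π(0.0409)²/4 = 0.001314 m²; mean velocity V = Q/A = 0.001468/0.001314 = 1.118 m/s.
Reynolds number Re = ρVD/μ = 1030 · 1.118 · 0.0409 / 0.00118 = 3.99e+04.
Re > 4000 → turbulent. Smooth-pipe (Blasius): f = 0.316 Re^(-0.25) = 0.316/(3.99e+04)^0.25 = 0.02236.
Darcy-Weisbach: ΔP = f(L/D)(ρV²/2) = 0.02236·(174/0.0409)·(1030·1.118²/2) = 0.02236·4254·643.3 = 6.119e+04 Pa.
ΔP = 6.119e+04 Pa = 61.2 kPa.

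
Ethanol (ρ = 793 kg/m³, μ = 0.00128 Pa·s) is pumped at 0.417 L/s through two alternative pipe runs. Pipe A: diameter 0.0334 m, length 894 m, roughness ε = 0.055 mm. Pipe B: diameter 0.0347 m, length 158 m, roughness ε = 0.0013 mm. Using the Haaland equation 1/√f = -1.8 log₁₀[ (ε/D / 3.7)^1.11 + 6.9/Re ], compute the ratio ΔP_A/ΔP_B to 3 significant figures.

Pipe A: V = Q/A = 0.000417/0.0008762 = 0.4759 m/s; Re = 9848; ε/D = 0.00165; Haaland → f = 0.03318; ΔP_A = f(L/D)(ρV²/2) = 7.976e+04 Pa.
Pipe B: V = Q/A = 0.000417/0.0009457 = 0.4409 m/s; Re = 9479; ε/D = 3.75e-05; Haaland → f = 0.03138; ΔP_B = f(L/D)(ρV²/2) = 1.102e+04 Pa.
ΔP_A/ΔP_B = 7.976e+04/1.102e+04 = 7.24.

ΔP_A/ΔP_B ≈ 7.24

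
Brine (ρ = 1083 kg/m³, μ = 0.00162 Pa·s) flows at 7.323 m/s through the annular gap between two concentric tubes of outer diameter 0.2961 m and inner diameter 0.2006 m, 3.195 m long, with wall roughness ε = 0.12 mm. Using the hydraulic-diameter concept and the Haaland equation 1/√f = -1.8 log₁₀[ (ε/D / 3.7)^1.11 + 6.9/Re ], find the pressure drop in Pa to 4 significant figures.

ΔP ≈ 20680 Pa

Hydraulic diameter D_h = 4A/P = D_o - D_i = 0.2961 - 0.2006 = 0.0955 m.
Re = ρVD_h/μ = 1083·7.323·0.0955/0.00162 = 4.675e+05.
ε/D_h = 0.00012/0.0955 = 0.00126; Haaland gives 1/√f = -1.8 log₁₀[0.000141+1.48e-05] = 6.853, so f = 0.02129.
ΔP = f(L/D_h)(ρV²/2) = 0.02129·3.195/0.0955·2.904e+04 = 2.068e+04 Pa.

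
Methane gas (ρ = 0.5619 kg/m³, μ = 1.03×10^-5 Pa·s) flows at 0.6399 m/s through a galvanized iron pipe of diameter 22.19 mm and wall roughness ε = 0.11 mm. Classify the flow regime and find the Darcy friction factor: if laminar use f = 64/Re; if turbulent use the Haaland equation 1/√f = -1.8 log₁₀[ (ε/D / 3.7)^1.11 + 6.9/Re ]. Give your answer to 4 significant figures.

Re = ρVD/μ = 0.5619·0.6399·0.02219/1.03e-05 = 774.6.
Re < 2300 → laminar, so f = 64/Re = 0.08262 (roughness is irrelevant in laminar flow).

f ≈ 0.08262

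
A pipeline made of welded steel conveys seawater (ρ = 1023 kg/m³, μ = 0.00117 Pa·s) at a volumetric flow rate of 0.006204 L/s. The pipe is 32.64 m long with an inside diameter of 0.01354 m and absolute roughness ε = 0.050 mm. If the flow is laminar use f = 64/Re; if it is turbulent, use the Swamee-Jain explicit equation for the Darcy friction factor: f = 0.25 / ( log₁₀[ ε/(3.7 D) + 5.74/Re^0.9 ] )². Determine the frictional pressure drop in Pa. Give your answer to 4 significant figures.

Q = 0.006204 L/s = 0.006204/1000 = 6.204e-06 m³/s.
Cross-sectional area A = πD²/4 = π(0.01354)²/4 = 0.000144 m²; mean velocity V = Q/A = 6.204e-06/0.000144 = 0.04309 m/s.
Reynolds number Re = ρVD/μ = 1023 · 0.04309 · 0.01354 / 0.00117 = 510.1.
Re < 2300 → laminar flow, so f = 64/Re = 64/510.1 = 0.1255 (the turbulent correlation is not needed).
Darcy-Weisbach: ΔP = f(L/D)(ρV²/2) = 0.1255·(32.64/0.01354)·(1023·0.04309²/2) = 0.1255·2411·0.9496 = 287.2 Pa.

ΔP ≈ 287.2 Pa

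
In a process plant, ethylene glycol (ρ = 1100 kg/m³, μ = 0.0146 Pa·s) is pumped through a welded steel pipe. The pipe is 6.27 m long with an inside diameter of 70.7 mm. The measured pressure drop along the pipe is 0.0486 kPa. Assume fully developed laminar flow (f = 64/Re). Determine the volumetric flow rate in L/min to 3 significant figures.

For laminar flow, f = 64/Re with Re = ρVD/μ, so Darcy-Weisbach reduces to ΔP = 32μLV/D². Solving for V: V = ΔP·D²/(32μL) = 48.6·(0.0707)²/(32·0.0146·6.27) = 0.08293 m/s.
Check: Re = ρVD/μ = 1100·0.08293·0.0707/0.0146 = 441.7 < 2300, so the laminar assumption holds.
Q = V·A = 0.08293·(π/4·0.0707²) = 0.0003256 m³/s = 19.5 L/min.

Q ≈ 19.5 L/min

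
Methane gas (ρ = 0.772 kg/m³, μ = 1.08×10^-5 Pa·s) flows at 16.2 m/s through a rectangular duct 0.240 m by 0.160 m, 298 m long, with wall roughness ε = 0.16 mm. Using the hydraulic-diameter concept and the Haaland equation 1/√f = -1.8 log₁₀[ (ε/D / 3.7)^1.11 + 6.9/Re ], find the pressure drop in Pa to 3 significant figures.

Hydraulic diameter D_h = 4A/P = 4·(0.24·0.16)/(2·(0.24+0.16)) = 0.1536/0.8 = 0.192 m.
Re = ρVD_h/μ = 0.772·16.2·0.192/1.08e-05 = 2.223e+05.
ε/D_h = 0.00016/0.192 = 0.000833; Haaland gives 1/√f = -1.8 log₁₀[8.94e-05+3.1e-05] = 7.055, so f = 0.02009.
ΔP = f(L/D_h)(ρV²/2) = 0.02009·298/0.192·101.3 = 3159 Pa.

ΔP ≈ 3160 Pa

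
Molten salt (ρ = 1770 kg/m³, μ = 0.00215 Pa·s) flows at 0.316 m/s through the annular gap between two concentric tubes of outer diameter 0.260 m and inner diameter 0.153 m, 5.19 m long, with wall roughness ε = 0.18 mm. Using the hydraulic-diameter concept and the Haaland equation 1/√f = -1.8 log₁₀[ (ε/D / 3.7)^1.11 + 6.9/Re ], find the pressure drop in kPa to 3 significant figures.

Hydraulic diameter D_h = 4A/P = D_o - D_i = 0.26 - 0.153 = 0.107 m.
Re = ρVD_h/μ = 1770·0.316·0.107/0.00215 = 2.784e+04.
ε/D_h = 0.00018/0.107 = 0.00168; Haaland gives 1/√f = -1.8 log₁₀[0.000195+0.000248] = 6.037, so f = 0.02744.
ΔP = f(L/D_h)(ρV²/2) = 0.02744·5.19/0.107·88.37 = 117.6 Pa.
ΔP = 0.118 kPa.

ΔP ≈ 0.118 kPa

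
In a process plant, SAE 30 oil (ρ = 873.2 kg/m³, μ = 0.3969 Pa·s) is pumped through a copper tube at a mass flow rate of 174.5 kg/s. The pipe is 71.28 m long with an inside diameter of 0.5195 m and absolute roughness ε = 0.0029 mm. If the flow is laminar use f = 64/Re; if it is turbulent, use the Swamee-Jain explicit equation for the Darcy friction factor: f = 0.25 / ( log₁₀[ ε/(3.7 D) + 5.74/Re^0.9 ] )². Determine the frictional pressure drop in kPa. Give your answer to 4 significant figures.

ΔP ≈ 3.163 kPa

A = πD²/4 = π(0.5195)²/4 = 0.212 m²; mean velocity V = ṁ/(ρA) = 174.5/(873.2 · 0.212) = 0.9428 m/s.
Reynolds number Re = ρVD/μ = 873.2 · 0.9428 · 0.5195 / 0.397 = 1078.
Re < 2300 → laminar flow, so f = 64/Re = 64/1078 = 0.05939 (the turbulent correlation is not needed).
Darcy-Weisbach: ΔP = f(L/D)(ρV²/2) = 0.05939·(71.28/0.5195)·(873.2·0.9428²/2) = 0.05939·137.2·388.1 = 3163 Pa.
ΔP = 3163 Pa = 3.163 kPa.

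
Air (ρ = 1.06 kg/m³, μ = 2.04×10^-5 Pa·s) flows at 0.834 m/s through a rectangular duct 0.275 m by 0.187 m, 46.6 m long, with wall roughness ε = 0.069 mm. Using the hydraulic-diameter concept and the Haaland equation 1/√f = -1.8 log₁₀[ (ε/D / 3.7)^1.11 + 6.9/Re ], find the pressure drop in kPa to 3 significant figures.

ΔP ≈ 0.00243 kPa

Hydraulic diameter D_h = 4A/P = 4·(0.275·0.187)/(2·(0.275+0.187)) = 0.2057/0.924 = 0.2226 m.
Re = ρVD_h/μ = 1.06·0.834·0.2226/2.04e-05 = 9647.
ε/D_h = 6.9e-05/0.2226 = 0.00031; Haaland gives 1/√f = -1.8 log₁₀[2.98e-05+0.000715] = 5.63, so f = 0.03155.
ΔP = f(L/D_h)(ρV²/2) = 0.03155·46.6/0.2226·0.3686 = 2.434 Pa.
ΔP = 0.00243 kPa.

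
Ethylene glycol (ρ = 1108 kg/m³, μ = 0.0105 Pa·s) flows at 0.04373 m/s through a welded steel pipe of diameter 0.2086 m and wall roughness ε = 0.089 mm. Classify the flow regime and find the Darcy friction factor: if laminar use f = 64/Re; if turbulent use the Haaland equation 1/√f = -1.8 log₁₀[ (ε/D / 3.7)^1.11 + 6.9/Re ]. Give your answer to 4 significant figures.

Re = ρVD/μ = 1108·0.04373·0.2086/0.0105 = 962.6.
Re < 2300 → laminar, so f = 64/Re = 0.06649 (roughness is irrelevant in laminar flow).

f ≈ 0.06649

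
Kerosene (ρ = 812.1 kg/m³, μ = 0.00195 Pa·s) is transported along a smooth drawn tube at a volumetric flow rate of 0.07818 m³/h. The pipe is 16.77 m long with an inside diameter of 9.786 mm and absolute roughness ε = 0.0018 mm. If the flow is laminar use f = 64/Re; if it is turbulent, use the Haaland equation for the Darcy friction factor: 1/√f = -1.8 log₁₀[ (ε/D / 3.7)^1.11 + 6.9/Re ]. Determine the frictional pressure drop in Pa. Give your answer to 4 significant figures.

Q = 0.07818 m³/h = 0.07818/3600 = 2.172e-05 m³/s.
Cross-sectional area A = πD²/4 = π(0.009786)²/4 = 7.521e-05 m²; mean velocity V = Q/A = 2.172e-05/7.521e-05 = 0.2887 m/s.
Reynolds number Re = ρVD/μ = 812.1 · 0.2887 · 0.009786 / 0.00195 = 1177.
Re < 2300 → laminar flow, so f = 64/Re = 64/1177 = 0.05439 (the turbulent correlation is not needed).
Darcy-Weisbach: ΔP = f(L/D)(ρV²/2) = 0.05439·(16.77/0.009786)·(812.1·0.2887²/2) = 0.05439·1714·33.85 = 3155 Pa.

ΔP ≈ 3155 Pa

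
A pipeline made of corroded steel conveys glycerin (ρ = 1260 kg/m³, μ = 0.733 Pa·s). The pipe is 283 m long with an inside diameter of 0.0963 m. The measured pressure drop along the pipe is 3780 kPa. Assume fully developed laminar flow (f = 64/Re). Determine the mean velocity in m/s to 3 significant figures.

For laminar flow, f = 64/Re with Re = ρVD/μ, so Darcy-Weisbach reduces to ΔP = 32μLV/D². Solving for V: V = ΔP·D²/(32μL) = 3.78e+06·(0.0963)²/(32·0.733·283) = 5.281 m/s.
Check: Re = ρVD/μ = 1260·5.281·0.0963/0.733 = 874.2 < 2300, so the laminar assumption holds.

V ≈ 5.28 m/s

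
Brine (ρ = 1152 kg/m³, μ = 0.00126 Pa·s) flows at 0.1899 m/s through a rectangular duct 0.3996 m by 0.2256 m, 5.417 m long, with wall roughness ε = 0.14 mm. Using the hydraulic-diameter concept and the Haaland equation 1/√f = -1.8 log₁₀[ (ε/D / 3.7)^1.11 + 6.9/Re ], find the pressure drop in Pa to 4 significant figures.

ΔP ≈ 8.663 Pa

Hydraulic diameter D_h = 4A/P = 4·(0.3996·0.2256)/(2·(0.3996+0.2256)) = 0.3606/1.25 = 0.2884 m.
Re = ρVD_h/μ = 1152·0.1899·0.2884/0.00126 = 5.007e+04.
ε/D_h = 0.00014/0.2884 = 0.000485; Haaland gives 1/√f = -1.8 log₁₀[4.91e-05+0.000138] = 6.711, so f = 0.0222.
ΔP = f(L/D_h)(ρV²/2) = 0.0222·5.417/0.2884·20.77 = 8.663 Pa.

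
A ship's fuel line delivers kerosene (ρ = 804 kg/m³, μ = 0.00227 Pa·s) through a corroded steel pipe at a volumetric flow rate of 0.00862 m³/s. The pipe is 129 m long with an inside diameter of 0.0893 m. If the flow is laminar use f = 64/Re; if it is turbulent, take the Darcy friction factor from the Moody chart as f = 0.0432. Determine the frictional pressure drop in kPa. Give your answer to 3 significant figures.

Cross-sectional area A = πD²/4 = π(0.0893)²/4 = 0.006263 m²; mean velocity V = Q/A = 0.00862/0.006263 = 1.376 m/s.
Reynolds number Re = ρVD/μ = 804 · 1.376 · 0.0893 / 0.00227 = 4.353e+04.
Re > 4000 → turbulent; use the Moody-chart value f = 0.0432.
Darcy-Weisbach: ΔP = f(L/D)(ρV²/2) = 0.0432·(129/0.0893)·(804·1.376²/2) = 0.0432·1445·761.5 = 4.752e+04 Pa.
ΔP = 4.752e+04 Pa = 47.5 kPa.

ΔP ≈ 47.5 kPa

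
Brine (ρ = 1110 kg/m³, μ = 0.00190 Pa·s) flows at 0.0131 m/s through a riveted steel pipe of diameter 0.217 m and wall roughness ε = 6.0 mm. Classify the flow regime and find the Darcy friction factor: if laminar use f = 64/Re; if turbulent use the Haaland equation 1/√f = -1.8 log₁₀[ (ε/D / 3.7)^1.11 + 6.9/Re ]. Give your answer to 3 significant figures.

Re = ρVD/μ = 1110·0.0131·0.217/0.0019 = 1661.
Re < 2300 → laminar, so f = 64/Re = 0.03854 (roughness is irrelevant in laminar flow).

f ≈ 0.0385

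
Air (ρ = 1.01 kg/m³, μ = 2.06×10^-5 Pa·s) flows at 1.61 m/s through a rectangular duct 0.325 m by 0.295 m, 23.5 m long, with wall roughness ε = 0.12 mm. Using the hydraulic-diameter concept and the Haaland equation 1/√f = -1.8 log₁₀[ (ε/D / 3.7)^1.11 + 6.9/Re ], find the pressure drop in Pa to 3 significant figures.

Hydraulic diameter D_h = 4A/P = 4·(0.325·0.295)/(2·(0.325+0.295)) = 0.3835/1.24 = 0.3093 m.
Re = ρVD_h/μ = 1.01·1.61·0.3093/2.06e-05 = 2.441e+04.
ε/D_h = 0.00012/0.3093 = 0.000388; Haaland gives 1/√f = -1.8 log₁₀[3.83e-05+0.000283] = 6.289, so f = 0.02529.
ΔP = f(L/D_h)(ρV²/2) = 0.02529·23.5/0.3093·1.309 = 2.515 Pa.

ΔP ≈ 2.52 Pa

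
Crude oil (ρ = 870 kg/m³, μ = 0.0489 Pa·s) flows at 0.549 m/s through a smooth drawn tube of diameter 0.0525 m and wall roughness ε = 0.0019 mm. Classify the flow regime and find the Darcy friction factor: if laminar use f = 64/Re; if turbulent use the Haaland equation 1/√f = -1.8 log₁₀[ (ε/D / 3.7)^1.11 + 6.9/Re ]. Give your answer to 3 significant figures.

Re = ρVD/μ = 870·0.549·0.0525/0.0489 = 512.8.
Re < 2300 → laminar, so f = 64/Re = 0.1248 (roughness is irrelevant in laminar flow).

f ≈ 0.125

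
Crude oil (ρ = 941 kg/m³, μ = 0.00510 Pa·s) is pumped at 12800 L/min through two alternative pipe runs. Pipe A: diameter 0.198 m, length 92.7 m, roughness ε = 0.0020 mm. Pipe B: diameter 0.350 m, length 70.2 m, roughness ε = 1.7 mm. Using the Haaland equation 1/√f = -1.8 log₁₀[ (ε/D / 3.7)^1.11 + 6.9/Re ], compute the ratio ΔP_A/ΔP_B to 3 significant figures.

ΔP_A/ΔP_B ≈ 11.0

Pipe A: V = Q/A = 0.2133/0.03079 = 6.928 m/s; Re = 2.531e+05; ε/D = 1.01e-05; Haaland → f = 0.01488; ΔP_A = f(L/D)(ρV²/2) = 1.574e+05 Pa.
Pipe B: V = Q/A = 0.2133/0.09621 = 2.217 m/s; Re = 1.432e+05; ε/D = 0.00486; Haaland → f = 0.03077; ΔP_B = f(L/D)(ρV²/2) = 1.428e+04 Pa.
ΔP_A/ΔP_B = 1.574e+05/1.428e+04 = 11.0.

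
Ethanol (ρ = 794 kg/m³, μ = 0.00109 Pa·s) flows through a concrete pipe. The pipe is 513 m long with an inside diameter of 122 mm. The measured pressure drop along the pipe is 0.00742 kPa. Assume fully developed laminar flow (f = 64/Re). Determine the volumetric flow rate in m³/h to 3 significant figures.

Q ≈ 0.260 m³/h

For laminar flow, f = 64/Re with Re = ρVD/μ, so Darcy-Weisbach reduces to ΔP = 32μLV/D². Solving for V: V = ΔP·D²/(32μL) = 7.42·(0.122)²/(32·0.00109·513) = 0.006172 m/s.
Check: Re = ρVD/μ = 794·0.006172·0.122/0.00109 = 548.5 < 2300, so the laminar assumption holds.
Q = V·A = 0.006172·(π/4·0.122²) = 7.215e-05 m³/s = 0.260 m³/h.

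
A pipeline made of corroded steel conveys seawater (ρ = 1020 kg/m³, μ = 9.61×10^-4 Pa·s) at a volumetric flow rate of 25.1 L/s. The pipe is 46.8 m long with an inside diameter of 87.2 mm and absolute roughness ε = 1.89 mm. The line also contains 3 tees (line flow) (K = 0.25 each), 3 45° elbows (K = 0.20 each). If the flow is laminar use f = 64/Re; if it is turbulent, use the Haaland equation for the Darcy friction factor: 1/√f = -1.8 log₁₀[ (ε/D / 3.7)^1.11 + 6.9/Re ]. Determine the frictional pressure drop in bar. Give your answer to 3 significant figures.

Q = 25.1 L/s = 25.1/1000 = 0.0251 m³/s.
Cross-sectional area A = πD²/4 = π(0.0872)²/4 = 0.005972 m²; mean velocity V = Q/A = 0.0251/0.005972 = 4.203 m/s.
Reynolds number Re = ρVD/μ = 1020 · 4.203 · 0.0872 / 0.000961 = 3.89e+05.
Re > 4000 → turbulent. Relative roughness ε/D = 0.00189/0.0872 = 0.0217. Haaland: 1/√f = -1.8 log₁₀[(0.0217/3.7)^1.11 + 6.9/3.89e+05] = -1.8 log₁₀[0.00333 + 1.77e-05] = 4.456, so f = 0.05037.
Total minor-loss coefficient ΣK = 3·0.25 + 3·0.2 = 1.35.
ΔP = [f·L/D + ΣK]·(ρV²/2) = [0.05037·46.8/0.0872 + 1.35]·(1020·4.203²/2) = [27.03 + 1.35]·9009 = 2.557e+05 Pa.
ΔP = 2.557e+05 Pa = 2.56 bar.

ΔP ≈ 2.56 bar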